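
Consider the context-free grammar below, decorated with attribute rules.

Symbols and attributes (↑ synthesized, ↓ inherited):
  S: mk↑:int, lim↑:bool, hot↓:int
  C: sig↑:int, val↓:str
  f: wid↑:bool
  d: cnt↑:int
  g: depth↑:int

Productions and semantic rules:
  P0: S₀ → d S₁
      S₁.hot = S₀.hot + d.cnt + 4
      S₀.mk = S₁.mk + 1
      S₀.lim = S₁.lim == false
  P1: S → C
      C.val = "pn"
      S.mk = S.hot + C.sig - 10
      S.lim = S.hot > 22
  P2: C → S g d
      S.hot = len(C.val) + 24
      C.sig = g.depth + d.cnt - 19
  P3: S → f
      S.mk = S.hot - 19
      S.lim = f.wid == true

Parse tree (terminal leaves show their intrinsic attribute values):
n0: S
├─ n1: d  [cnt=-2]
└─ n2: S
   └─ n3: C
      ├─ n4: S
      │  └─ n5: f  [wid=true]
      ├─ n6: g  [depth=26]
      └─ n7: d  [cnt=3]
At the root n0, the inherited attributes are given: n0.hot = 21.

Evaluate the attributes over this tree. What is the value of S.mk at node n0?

1. n0.hot = 21  [given at root]
2. n1.cnt = -2  [terminal]
3. n2.hot = 23  [S₀.hot + d.cnt + 4]
4. n3.val = "pn"  ["pn"]
5. n4.hot = 26  [len(C.val) + 24]
6. n5.wid = true  [terminal]
7. n4.mk = 7  [S.hot - 19]
8. n4.lim = true  [f.wid == true]
9. n6.depth = 26  [terminal]
10. n7.cnt = 3  [terminal]
11. n3.sig = 10  [g.depth + d.cnt - 19]
12. n2.mk = 23  [S.hot + C.sig - 10]
13. n2.lim = true  [S.hot > 22]
14. n0.mk = 24  [S₁.mk + 1]
15. n0.lim = false  [S₁.lim == false]

24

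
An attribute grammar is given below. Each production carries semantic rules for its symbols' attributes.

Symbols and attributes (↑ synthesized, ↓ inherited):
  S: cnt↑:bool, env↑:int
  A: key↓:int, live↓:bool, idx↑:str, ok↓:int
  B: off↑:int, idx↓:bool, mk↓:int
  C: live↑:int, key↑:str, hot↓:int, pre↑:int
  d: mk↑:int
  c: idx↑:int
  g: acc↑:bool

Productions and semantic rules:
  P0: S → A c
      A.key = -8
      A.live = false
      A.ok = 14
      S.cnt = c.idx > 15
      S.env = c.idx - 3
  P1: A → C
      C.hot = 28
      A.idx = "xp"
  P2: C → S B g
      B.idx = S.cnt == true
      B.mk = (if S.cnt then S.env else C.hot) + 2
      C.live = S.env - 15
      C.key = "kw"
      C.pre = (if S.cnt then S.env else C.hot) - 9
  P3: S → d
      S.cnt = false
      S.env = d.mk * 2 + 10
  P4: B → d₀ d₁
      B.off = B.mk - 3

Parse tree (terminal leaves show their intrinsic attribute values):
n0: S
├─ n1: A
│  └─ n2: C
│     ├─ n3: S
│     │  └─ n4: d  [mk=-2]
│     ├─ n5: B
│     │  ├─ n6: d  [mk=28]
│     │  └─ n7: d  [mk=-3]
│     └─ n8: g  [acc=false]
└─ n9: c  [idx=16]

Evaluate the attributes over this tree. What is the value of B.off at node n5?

1. n1.key = -8  [-8]
2. n1.live = false  [false]
3. n1.ok = 14  [14]
4. n2.hot = 28  [28]
5. n4.mk = -2  [terminal]
6. n3.cnt = false  [false]
7. n3.env = 6  [d.mk * 2 + 10]
8. n5.idx = false  [S.cnt == true]
9. n5.mk = 30  [(if S.cnt then S.env else C.hot) + 2]
10. n6.mk = 28  [terminal]
11. n7.mk = -3  [terminal]
12. n5.off = 27  [B.mk - 3]
13. n8.acc = false  [terminal]
14. n2.live = -9  [S.env - 15]
15. n2.key = "kw"  ["kw"]
16. n2.pre = 19  [(if S.cnt then S.env else C.hot) - 9]
17. n1.idx = "xp"  ["xp"]
18. n9.idx = 16  [terminal]
19. n0.cnt = true  [c.idx > 15]
20. n0.env = 13  [c.idx - 3]

27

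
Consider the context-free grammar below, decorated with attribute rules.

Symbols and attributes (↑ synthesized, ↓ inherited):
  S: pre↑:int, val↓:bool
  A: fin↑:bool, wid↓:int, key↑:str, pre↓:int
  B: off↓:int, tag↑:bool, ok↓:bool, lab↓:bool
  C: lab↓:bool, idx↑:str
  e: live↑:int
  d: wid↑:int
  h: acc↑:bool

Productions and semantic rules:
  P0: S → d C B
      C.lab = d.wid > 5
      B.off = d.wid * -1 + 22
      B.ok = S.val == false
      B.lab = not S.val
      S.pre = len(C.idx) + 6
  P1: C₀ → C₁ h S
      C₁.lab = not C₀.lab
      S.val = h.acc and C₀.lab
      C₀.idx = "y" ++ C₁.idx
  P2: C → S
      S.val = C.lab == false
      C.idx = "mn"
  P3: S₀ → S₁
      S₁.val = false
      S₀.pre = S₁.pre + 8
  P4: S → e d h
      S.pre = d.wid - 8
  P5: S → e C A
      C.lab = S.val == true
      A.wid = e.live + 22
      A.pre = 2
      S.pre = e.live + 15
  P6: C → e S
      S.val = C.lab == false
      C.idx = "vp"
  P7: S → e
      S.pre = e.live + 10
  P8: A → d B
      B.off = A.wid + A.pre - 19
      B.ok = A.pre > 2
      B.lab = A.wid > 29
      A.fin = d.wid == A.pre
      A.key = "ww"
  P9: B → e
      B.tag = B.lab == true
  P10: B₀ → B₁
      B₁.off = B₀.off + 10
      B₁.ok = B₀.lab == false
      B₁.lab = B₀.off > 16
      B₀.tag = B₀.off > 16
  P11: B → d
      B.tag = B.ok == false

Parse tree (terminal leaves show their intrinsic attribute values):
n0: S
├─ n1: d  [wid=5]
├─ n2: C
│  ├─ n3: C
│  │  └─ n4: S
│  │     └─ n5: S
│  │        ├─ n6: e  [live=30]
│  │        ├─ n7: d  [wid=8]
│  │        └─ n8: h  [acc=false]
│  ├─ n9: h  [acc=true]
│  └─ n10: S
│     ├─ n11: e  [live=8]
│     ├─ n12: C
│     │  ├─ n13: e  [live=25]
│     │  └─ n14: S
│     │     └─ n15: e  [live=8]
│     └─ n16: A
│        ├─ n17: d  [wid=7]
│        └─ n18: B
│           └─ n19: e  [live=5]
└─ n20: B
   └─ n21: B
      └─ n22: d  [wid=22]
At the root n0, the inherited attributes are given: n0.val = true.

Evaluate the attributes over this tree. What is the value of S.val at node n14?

1. n0.val = true  [given at root]
2. n1.wid = 5  [terminal]
3. n2.lab = false  [d.wid > 5]
4. n3.lab = true  [not C₀.lab]
5. n4.val = false  [C.lab == false]
6. n5.val = false  [false]
7. n6.live = 30  [terminal]
8. n7.wid = 8  [terminal]
9. n8.acc = false  [terminal]
10. n5.pre = 0  [d.wid - 8]
11. n4.pre = 8  [S₁.pre + 8]
12. n3.idx = "mn"  ["mn"]
13. n9.acc = true  [terminal]
14. n10.val = false  [h.acc and C₀.lab]
15. n11.live = 8  [terminal]
16. n12.lab = false  [S.val == true]
17. n13.live = 25  [terminal]
18. n14.val = true  [C.lab == false]
19. n15.live = 8  [terminal]
20. n14.pre = 18  [e.live + 10]
21. n12.idx = "vp"  ["vp"]
22. n16.wid = 30  [e.live + 22]
23. n16.pre = 2  [2]
24. n17.wid = 7  [terminal]
25. n18.off = 13  [A.wid + A.pre - 19]
26. n18.ok = false  [A.pre > 2]
27. n18.lab = true  [A.wid > 29]
28. n19.live = 5  [terminal]
29. n18.tag = true  [B.lab == true]
30. n16.fin = false  [d.wid == A.pre]
31. n16.key = "ww"  ["ww"]
32. n10.pre = 23  [e.live + 15]
33. n2.idx = "ymn"  ["y" ++ C₁.idx]
34. n20.off = 17  [d.wid * -1 + 22]
35. n20.ok = false  [S.val == false]
36. n20.lab = false  [not S.val]
37. n21.off = 27  [B₀.off + 10]
38. n21.ok = true  [B₀.lab == false]
39. n21.lab = true  [B₀.off > 16]
40. n22.wid = 22  [terminal]
41. n21.tag = false  [B.ok == false]
42. n20.tag = true  [B₀.off > 16]
43. n0.pre = 9  [len(C.idx) + 6]

true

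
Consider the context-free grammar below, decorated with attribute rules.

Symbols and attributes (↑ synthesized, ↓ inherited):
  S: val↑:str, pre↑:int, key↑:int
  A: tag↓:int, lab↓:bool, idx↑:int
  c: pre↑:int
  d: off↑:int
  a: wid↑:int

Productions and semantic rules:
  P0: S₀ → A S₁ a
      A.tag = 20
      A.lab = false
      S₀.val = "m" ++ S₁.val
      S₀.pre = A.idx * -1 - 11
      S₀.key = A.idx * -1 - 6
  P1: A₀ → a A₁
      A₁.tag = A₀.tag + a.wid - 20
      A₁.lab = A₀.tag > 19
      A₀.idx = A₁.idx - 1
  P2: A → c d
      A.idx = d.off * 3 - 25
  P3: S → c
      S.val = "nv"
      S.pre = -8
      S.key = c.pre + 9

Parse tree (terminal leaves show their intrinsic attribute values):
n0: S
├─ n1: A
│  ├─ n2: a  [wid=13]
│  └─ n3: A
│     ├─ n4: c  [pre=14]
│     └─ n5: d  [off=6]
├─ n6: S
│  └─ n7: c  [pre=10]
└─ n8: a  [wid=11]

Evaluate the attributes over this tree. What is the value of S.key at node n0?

2

1. n1.tag = 20  [20]
2. n1.lab = false  [false]
3. n2.wid = 13  [terminal]
4. n3.tag = 13  [A₀.tag + a.wid - 20]
5. n3.lab = true  [A₀.tag > 19]
6. n4.pre = 14  [terminal]
7. n5.off = 6  [terminal]
8. n3.idx = -7  [d.off * 3 - 25]
9. n1.idx = -8  [A₁.idx - 1]
10. n7.pre = 10  [terminal]
11. n6.val = "nv"  ["nv"]
12. n6.pre = -8  [-8]
13. n6.key = 19  [c.pre + 9]
14. n8.wid = 11  [terminal]
15. n0.val = "mnv"  ["m" ++ S₁.val]
16. n0.pre = -3  [A.idx * -1 - 11]
17. n0.key = 2  [A.idx * -1 - 6]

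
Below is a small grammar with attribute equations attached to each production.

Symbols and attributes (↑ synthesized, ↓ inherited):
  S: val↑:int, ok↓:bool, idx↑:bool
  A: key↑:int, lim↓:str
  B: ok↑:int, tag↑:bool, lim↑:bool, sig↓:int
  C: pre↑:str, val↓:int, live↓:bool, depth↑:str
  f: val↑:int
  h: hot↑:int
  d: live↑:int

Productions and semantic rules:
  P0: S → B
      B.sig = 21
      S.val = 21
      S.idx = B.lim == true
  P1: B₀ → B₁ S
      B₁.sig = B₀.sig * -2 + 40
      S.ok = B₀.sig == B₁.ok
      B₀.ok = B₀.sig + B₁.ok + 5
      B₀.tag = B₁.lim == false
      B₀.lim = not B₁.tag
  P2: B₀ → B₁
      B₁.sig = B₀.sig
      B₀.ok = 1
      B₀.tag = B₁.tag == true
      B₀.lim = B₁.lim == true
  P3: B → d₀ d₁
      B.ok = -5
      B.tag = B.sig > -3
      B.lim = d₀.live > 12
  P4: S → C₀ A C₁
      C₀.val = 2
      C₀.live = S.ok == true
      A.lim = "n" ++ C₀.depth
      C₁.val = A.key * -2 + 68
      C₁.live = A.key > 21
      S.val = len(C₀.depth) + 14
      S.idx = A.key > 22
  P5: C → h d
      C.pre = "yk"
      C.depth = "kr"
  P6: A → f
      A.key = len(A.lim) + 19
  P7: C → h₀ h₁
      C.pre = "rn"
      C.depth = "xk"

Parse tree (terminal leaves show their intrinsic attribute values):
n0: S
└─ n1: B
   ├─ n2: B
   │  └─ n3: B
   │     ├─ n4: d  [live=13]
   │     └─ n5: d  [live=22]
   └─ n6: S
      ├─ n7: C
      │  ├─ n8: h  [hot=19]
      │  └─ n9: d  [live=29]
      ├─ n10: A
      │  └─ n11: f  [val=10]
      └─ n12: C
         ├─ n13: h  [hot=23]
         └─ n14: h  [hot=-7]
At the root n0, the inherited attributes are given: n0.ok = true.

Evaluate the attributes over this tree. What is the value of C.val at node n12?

24

1. n0.ok = true  [given at root]
2. n1.sig = 21  [21]
3. n2.sig = -2  [B₀.sig * -2 + 40]
4. n3.sig = -2  [B₀.sig]
5. n4.live = 13  [terminal]
6. n5.live = 22  [terminal]
7. n3.ok = -5  [-5]
8. n3.tag = true  [B.sig > -3]
9. n3.lim = true  [d₀.live > 12]
10. n2.ok = 1  [1]
11. n2.tag = true  [B₁.tag == true]
12. n2.lim = true  [B₁.lim == true]
13. n6.ok = false  [B₀.sig == B₁.ok]
14. n7.val = 2  [2]
15. n7.live = false  [S.ok == true]
16. n8.hot = 19  [terminal]
17. n9.live = 29  [terminal]
18. n7.pre = "yk"  ["yk"]
19. n7.depth = "kr"  ["kr"]
20. n10.lim = "nkr"  ["n" ++ C₀.depth]
21. n11.val = 10  [terminal]
22. n10.key = 22  [len(A.lim) + 19]
23. n12.val = 24  [A.key * -2 + 68]
24. n12.live = true  [A.key > 21]
25. n13.hot = 23  [terminal]
26. n14.hot = -7  [terminal]
27. n12.pre = "rn"  ["rn"]
28. n12.depth = "xk"  ["xk"]
29. n6.val = 16  [len(C₀.depth) + 14]
30. n6.idx = false  [A.key > 22]
31. n1.ok = 27  [B₀.sig + B₁.ok + 5]
32. n1.tag = false  [B₁.lim == false]
33. n1.lim = false  [not B₁.tag]
34. n0.val = 21  [21]
35. n0.idx = false  [B.lim == true]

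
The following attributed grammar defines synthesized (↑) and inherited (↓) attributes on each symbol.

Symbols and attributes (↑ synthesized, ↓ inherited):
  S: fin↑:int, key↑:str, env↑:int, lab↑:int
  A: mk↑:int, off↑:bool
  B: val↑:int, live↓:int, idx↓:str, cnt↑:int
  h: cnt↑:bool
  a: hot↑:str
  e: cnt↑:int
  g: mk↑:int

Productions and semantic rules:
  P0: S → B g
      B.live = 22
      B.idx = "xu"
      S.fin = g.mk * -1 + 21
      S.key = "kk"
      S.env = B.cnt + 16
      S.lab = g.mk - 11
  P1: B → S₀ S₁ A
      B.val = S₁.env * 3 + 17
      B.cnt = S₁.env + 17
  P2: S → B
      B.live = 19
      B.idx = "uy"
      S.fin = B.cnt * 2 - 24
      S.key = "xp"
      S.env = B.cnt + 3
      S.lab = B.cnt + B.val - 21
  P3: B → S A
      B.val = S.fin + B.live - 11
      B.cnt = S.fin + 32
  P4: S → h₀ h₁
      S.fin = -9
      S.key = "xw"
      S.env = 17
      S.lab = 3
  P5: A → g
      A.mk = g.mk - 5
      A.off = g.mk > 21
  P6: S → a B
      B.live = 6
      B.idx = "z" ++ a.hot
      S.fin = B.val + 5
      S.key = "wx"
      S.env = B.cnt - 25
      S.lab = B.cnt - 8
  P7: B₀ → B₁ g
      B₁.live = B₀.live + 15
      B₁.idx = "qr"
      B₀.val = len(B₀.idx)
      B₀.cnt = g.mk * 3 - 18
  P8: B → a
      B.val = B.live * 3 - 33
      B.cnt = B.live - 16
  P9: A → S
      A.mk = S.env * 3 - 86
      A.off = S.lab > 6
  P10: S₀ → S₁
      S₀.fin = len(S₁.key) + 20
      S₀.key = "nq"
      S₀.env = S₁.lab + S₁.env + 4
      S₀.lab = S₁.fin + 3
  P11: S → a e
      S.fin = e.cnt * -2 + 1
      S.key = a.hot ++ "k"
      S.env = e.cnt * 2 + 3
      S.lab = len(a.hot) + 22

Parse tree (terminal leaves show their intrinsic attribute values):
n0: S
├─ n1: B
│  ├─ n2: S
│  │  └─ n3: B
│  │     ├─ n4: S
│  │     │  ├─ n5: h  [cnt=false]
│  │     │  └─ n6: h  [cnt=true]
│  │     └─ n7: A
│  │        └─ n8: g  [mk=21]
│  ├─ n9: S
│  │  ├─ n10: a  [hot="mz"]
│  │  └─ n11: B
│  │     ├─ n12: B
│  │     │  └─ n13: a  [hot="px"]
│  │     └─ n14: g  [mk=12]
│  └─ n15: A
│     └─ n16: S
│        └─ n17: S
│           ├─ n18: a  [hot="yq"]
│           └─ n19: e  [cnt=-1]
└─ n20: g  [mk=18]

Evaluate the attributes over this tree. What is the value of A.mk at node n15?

1. n1.live = 22  [22]
2. n1.idx = "xu"  ["xu"]
3. n3.live = 19  [19]
4. n3.idx = "uy"  ["uy"]
5. n5.cnt = false  [terminal]
6. n6.cnt = true  [terminal]
7. n4.fin = -9  [-9]
8. n4.key = "xw"  ["xw"]
9. n4.env = 17  [17]
10. n4.lab = 3  [3]
11. n8.mk = 21  [terminal]
12. n7.mk = 16  [g.mk - 5]
13. n7.off = false  [g.mk > 21]
14. n3.val = -1  [S.fin + B.live - 11]
15. n3.cnt = 23  [S.fin + 32]
16. n2.fin = 22  [B.cnt * 2 - 24]
17. n2.key = "xp"  ["xp"]
18. n2.env = 26  [B.cnt + 3]
19. n2.lab = 1  [B.cnt + B.val - 21]
20. n10.hot = "mz"  [terminal]
21. n11.live = 6  [6]
22. n11.idx = "zmz"  ["z" ++ a.hot]
23. n12.live = 21  [B₀.live + 15]
24. n12.idx = "qr"  ["qr"]
25. n13.hot = "px"  [terminal]
26. n12.val = 30  [B.live * 3 - 33]
27. n12.cnt = 5  [B.live - 16]
28. n14.mk = 12  [terminal]
29. n11.val = 3  [len(B₀.idx)]
30. n11.cnt = 18  [g.mk * 3 - 18]
31. n9.fin = 8  [B.val + 5]
32. n9.key = "wx"  ["wx"]
33. n9.env = -7  [B.cnt - 25]
34. n9.lab = 10  [B.cnt - 8]
35. n18.hot = "yq"  [terminal]
36. n19.cnt = -1  [terminal]
37. n17.fin = 3  [e.cnt * -2 + 1]
38. n17.key = "yqk"  [a.hot ++ "k"]
39. n17.env = 1  [e.cnt * 2 + 3]
40. n17.lab = 24  [len(a.hot) + 22]
41. n16.fin = 23  [len(S₁.key) + 20]
42. n16.key = "nq"  ["nq"]
43. n16.env = 29  [S₁.lab + S₁.env + 4]
44. n16.lab = 6  [S₁.fin + 3]
45. n15.mk = 1  [S.env * 3 - 86]
46. n15.off = false  [S.lab > 6]
47. n1.val = -4  [S₁.env * 3 + 17]
48. n1.cnt = 10  [S₁.env + 17]
49. n20.mk = 18  [terminal]
50. n0.fin = 3  [g.mk * -1 + 21]
51. n0.key = "kk"  ["kk"]
52. n0.env = 26  [B.cnt + 16]
53. n0.lab = 7  [g.mk - 11]

1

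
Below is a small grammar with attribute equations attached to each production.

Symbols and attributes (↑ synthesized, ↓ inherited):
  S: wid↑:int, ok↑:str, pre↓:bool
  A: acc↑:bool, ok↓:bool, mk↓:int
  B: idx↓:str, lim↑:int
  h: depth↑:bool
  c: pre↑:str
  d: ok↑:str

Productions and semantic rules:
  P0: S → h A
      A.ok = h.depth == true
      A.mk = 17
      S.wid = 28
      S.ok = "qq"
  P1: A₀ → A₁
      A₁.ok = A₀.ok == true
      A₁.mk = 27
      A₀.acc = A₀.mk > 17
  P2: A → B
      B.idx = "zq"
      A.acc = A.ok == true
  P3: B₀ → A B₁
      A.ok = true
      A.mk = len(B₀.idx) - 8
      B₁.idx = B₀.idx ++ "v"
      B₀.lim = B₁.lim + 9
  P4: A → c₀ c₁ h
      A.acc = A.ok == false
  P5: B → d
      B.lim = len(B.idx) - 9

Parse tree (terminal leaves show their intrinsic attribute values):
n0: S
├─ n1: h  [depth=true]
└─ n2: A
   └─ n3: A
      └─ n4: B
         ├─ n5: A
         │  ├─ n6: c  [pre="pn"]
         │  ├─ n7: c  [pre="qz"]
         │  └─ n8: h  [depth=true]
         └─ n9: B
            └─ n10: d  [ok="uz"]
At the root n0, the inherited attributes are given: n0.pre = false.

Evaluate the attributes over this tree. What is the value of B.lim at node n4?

3

1. n0.pre = false  [given at root]
2. n1.depth = true  [terminal]
3. n2.ok = true  [h.depth == true]
4. n2.mk = 17  [17]
5. n3.ok = true  [A₀.ok == true]
6. n3.mk = 27  [27]
7. n4.idx = "zq"  ["zq"]
8. n5.ok = true  [true]
9. n5.mk = -6  [len(B₀.idx) - 8]
10. n6.pre = "pn"  [terminal]
11. n7.pre = "qz"  [terminal]
12. n8.depth = true  [terminal]
13. n5.acc = false  [A.ok == false]
14. n9.idx = "zqv"  [B₀.idx ++ "v"]
15. n10.ok = "uz"  [terminal]
16. n9.lim = -6  [len(B.idx) - 9]
17. n4.lim = 3  [B₁.lim + 9]
18. n3.acc = true  [A.ok == true]
19. n2.acc = false  [A₀.mk > 17]
20. n0.wid = 28  [28]
21. n0.ok = "qq"  ["qq"]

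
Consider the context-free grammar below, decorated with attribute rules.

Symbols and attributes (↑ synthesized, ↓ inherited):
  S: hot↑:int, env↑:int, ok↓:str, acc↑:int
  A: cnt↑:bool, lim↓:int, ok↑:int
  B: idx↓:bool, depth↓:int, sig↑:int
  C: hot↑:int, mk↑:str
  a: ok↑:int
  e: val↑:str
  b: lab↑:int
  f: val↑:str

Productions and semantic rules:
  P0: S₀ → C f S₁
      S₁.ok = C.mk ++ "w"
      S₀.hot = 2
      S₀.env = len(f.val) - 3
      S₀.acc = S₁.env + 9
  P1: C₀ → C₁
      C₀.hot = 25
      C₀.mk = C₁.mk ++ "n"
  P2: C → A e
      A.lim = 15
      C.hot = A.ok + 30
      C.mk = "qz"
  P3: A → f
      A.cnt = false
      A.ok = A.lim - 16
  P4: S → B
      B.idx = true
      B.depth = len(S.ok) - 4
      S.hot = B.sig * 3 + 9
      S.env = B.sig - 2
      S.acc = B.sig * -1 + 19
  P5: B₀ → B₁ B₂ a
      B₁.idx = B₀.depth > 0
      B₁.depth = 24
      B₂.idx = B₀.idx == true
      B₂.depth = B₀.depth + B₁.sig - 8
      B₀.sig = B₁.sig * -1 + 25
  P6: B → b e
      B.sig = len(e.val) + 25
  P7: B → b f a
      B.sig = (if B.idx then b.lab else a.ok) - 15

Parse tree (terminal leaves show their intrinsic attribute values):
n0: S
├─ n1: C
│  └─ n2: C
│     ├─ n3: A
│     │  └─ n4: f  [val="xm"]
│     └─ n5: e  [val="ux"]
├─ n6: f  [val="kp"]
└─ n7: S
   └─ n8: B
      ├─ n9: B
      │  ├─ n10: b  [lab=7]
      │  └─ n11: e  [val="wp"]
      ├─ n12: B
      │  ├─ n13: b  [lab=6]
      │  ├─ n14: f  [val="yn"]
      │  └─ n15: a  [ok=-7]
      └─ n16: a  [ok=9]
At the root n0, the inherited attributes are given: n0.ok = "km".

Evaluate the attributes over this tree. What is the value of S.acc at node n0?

1. n0.ok = "km"  [given at root]
2. n3.lim = 15  [15]
3. n4.val = "xm"  [terminal]
4. n3.cnt = false  [false]
5. n3.ok = -1  [A.lim - 16]
6. n5.val = "ux"  [terminal]
7. n2.hot = 29  [A.ok + 30]
8. n2.mk = "qz"  ["qz"]
9. n1.hot = 25  [25]
10. n1.mk = "qzn"  [C₁.mk ++ "n"]
11. n6.val = "kp"  [terminal]
12. n7.ok = "qznw"  [C.mk ++ "w"]
13. n8.idx = true  [true]
14. n8.depth = 0  [len(S.ok) - 4]
15. n9.idx = false  [B₀.depth > 0]
16. n9.depth = 24  [24]
17. n10.lab = 7  [terminal]
18. n11.val = "wp"  [terminal]
19. n9.sig = 27  [len(e.val) + 25]
20. n12.idx = true  [B₀.idx == true]
21. n12.depth = 19  [B₀.depth + B₁.sig - 8]
22. n13.lab = 6  [terminal]
23. n14.val = "yn"  [terminal]
24. n15.ok = -7  [terminal]
25. n12.sig = -9  [(if B.idx then b.lab else a.ok) - 15]
26. n16.ok = 9  [terminal]
27. n8.sig = -2  [B₁.sig * -1 + 25]
28. n7.hot = 3  [B.sig * 3 + 9]
29. n7.env = -4  [B.sig - 2]
30. n7.acc = 21  [B.sig * -1 + 19]
31. n0.hot = 2  [2]
32. n0.env = -1  [len(f.val) - 3]
33. n0.acc = 5  [S₁.env + 9]

5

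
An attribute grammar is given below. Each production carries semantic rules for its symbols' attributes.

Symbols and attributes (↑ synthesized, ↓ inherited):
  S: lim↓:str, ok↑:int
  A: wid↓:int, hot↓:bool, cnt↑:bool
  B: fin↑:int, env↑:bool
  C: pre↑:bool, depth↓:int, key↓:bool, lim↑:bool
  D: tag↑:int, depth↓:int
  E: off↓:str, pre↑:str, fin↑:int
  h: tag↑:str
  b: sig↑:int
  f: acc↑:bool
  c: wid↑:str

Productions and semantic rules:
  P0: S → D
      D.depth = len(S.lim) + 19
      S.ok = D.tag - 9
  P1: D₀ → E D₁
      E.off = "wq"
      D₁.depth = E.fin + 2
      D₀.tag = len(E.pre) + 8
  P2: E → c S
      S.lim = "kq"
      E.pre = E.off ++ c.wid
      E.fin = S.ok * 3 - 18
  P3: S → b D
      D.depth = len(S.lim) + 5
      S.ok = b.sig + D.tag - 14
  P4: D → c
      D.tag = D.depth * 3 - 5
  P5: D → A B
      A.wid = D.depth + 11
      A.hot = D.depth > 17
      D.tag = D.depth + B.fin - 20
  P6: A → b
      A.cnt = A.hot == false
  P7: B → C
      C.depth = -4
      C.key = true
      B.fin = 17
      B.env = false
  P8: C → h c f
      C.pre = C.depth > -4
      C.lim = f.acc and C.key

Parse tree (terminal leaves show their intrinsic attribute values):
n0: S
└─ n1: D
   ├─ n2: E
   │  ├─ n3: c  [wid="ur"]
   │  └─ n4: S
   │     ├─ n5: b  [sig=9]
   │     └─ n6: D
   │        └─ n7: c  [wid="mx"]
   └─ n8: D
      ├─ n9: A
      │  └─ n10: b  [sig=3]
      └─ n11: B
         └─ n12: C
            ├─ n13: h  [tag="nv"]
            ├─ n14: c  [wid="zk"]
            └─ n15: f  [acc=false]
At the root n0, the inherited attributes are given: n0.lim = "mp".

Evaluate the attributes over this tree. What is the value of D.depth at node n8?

1. n0.lim = "mp"  [given at root]
2. n1.depth = 21  [len(S.lim) + 19]
3. n2.off = "wq"  ["wq"]
4. n3.wid = "ur"  [terminal]
5. n4.lim = "kq"  ["kq"]
6. n5.sig = 9  [terminal]
7. n6.depth = 7  [len(S.lim) + 5]
8. n7.wid = "mx"  [terminal]
9. n6.tag = 16  [D.depth * 3 - 5]
10. n4.ok = 11  [b.sig + D.tag - 14]
11. n2.pre = "wqur"  [E.off ++ c.wid]
12. n2.fin = 15  [S.ok * 3 - 18]
13. n8.depth = 17  [E.fin + 2]
14. n9.wid = 28  [D.depth + 11]
15. n9.hot = false  [D.depth > 17]
16. n10.sig = 3  [terminal]
17. n9.cnt = true  [A.hot == false]
18. n12.depth = -4  [-4]
19. n12.key = true  [true]
20. n13.tag = "nv"  [terminal]
21. n14.wid = "zk"  [terminal]
22. n15.acc = false  [terminal]
23. n12.pre = false  [C.depth > -4]
24. n12.lim = false  [f.acc and C.key]
25. n11.fin = 17  [17]
26. n11.env = false  [false]
27. n8.tag = 14  [D.depth + B.fin - 20]
28. n1.tag = 12  [len(E.pre) + 8]
29. n0.ok = 3  [D.tag - 9]

17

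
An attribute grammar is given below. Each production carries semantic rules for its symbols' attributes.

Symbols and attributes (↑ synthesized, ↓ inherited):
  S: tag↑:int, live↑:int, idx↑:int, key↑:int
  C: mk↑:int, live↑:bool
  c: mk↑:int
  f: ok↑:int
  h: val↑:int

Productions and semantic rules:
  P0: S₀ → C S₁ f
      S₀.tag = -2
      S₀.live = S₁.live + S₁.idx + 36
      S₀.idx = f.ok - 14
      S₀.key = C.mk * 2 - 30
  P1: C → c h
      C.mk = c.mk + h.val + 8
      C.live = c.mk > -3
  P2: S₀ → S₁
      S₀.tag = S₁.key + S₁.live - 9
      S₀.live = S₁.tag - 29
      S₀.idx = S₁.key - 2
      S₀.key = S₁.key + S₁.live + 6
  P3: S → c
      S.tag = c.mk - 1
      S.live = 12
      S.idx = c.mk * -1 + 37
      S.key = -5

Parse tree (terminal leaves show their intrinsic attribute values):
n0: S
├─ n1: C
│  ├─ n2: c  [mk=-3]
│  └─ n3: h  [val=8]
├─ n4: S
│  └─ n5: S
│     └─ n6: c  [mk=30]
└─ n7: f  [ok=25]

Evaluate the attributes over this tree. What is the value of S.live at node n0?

29

1. n2.mk = -3  [terminal]
2. n3.val = 8  [terminal]
3. n1.mk = 13  [c.mk + h.val + 8]
4. n1.live = false  [c.mk > -3]
5. n6.mk = 30  [terminal]
6. n5.tag = 29  [c.mk - 1]
7. n5.live = 12  [12]
8. n5.idx = 7  [c.mk * -1 + 37]
9. n5.key = -5  [-5]
10. n4.tag = -2  [S₁.key + S₁.live - 9]
11. n4.live = 0  [S₁.tag - 29]
12. n4.idx = -7  [S₁.key - 2]
13. n4.key = 13  [S₁.key + S₁.live + 6]
14. n7.ok = 25  [terminal]
15. n0.tag = -2  [-2]
16. n0.live = 29  [S₁.live + S₁.idx + 36]
17. n0.idx = 11  [f.ok - 14]
18. n0.key = -4  [C.mk * 2 - 30]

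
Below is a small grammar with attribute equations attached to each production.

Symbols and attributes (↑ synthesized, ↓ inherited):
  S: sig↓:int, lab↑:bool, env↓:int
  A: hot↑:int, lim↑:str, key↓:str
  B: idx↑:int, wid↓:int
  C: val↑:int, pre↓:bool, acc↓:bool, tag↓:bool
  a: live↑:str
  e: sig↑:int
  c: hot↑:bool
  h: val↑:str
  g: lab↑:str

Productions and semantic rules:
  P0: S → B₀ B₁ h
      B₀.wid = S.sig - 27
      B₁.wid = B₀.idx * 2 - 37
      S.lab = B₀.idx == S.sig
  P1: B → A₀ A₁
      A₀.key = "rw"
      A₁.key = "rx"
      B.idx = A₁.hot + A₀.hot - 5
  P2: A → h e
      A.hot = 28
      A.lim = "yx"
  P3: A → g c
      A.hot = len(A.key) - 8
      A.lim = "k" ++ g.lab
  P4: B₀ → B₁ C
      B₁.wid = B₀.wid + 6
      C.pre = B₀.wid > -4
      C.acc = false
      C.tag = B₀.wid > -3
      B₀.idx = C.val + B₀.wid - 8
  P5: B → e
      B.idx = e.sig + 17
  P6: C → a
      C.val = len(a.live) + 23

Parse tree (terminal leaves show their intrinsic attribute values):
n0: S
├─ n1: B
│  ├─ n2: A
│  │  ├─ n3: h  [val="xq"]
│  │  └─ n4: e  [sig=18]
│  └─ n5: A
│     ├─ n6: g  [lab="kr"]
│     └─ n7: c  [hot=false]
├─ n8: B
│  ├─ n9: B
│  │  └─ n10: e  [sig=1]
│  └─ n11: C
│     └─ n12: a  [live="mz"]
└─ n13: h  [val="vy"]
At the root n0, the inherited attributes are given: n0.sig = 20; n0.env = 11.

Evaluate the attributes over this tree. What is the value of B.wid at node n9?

3

1. n0.sig = 20  [given at root]
2. n0.env = 11  [given at root]
3. n1.wid = -7  [S.sig - 27]
4. n2.key = "rw"  ["rw"]
5. n3.val = "xq"  [terminal]
6. n4.sig = 18  [terminal]
7. n2.hot = 28  [28]
8. n2.lim = "yx"  ["yx"]
9. n5.key = "rx"  ["rx"]
10. n6.lab = "kr"  [terminal]
11. n7.hot = false  [terminal]
12. n5.hot = -6  [len(A.key) - 8]
13. n5.lim = "kkr"  ["k" ++ g.lab]
14. n1.idx = 17  [A₁.hot + A₀.hot - 5]
15. n8.wid = -3  [B₀.idx * 2 - 37]
16. n9.wid = 3  [B₀.wid + 6]
17. n10.sig = 1  [terminal]
18. n9.idx = 18  [e.sig + 17]
19. n11.pre = true  [B₀.wid > -4]
20. n11.acc = false  [false]
21. n11.tag = false  [B₀.wid > -3]
22. n12.live = "mz"  [terminal]
23. n11.val = 25  [len(a.live) + 23]
24. n8.idx = 14  [C.val + B₀.wid - 8]
25. n13.val = "vy"  [terminal]
26. n0.lab = false  [B₀.idx == S.sig]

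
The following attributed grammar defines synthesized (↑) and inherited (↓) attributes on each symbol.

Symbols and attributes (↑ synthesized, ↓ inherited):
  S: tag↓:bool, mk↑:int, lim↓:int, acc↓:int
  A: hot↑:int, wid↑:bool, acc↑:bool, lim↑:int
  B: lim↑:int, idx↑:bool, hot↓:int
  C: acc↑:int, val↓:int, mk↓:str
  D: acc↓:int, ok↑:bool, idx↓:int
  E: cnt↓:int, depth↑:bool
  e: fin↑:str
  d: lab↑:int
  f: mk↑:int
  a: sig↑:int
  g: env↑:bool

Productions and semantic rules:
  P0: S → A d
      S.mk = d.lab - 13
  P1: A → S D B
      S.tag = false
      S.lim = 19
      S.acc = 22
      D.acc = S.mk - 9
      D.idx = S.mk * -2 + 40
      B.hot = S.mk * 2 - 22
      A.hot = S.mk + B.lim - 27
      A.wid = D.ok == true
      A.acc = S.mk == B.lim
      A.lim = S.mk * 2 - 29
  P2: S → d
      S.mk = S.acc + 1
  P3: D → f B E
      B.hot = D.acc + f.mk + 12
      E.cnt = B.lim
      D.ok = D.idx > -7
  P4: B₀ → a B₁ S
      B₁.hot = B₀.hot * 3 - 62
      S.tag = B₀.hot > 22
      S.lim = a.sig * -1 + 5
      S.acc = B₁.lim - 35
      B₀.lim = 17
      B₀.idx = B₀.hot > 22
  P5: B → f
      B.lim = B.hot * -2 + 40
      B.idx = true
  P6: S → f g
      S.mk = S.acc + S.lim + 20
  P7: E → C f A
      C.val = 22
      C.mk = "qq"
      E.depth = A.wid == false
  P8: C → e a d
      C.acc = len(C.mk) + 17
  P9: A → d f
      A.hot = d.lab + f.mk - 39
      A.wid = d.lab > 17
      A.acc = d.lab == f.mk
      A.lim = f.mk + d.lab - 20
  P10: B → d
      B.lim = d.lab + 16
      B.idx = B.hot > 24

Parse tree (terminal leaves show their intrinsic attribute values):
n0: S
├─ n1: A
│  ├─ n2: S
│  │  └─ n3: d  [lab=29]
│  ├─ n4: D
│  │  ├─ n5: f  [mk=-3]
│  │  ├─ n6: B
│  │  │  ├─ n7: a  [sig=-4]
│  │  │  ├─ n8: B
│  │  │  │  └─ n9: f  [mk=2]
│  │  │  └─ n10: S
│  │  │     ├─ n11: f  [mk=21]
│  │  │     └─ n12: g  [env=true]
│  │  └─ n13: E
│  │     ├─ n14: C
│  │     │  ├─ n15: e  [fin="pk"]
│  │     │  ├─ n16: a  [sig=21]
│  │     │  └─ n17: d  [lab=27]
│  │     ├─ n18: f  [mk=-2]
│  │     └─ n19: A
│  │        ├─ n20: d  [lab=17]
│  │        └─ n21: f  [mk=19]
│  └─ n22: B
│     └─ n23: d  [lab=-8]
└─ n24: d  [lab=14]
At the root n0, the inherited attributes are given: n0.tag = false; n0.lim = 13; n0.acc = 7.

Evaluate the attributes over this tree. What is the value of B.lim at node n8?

26

1. n0.tag = false  [given at root]
2. n0.lim = 13  [given at root]
3. n0.acc = 7  [given at root]
4. n2.tag = false  [false]
5. n2.lim = 19  [19]
6. n2.acc = 22  [22]
7. n3.lab = 29  [terminal]
8. n2.mk = 23  [S.acc + 1]
9. n4.acc = 14  [S.mk - 9]
10. n4.idx = -6  [S.mk * -2 + 40]
11. n5.mk = -3  [terminal]
12. n6.hot = 23  [D.acc + f.mk + 12]
13. n7.sig = -4  [terminal]
14. n8.hot = 7  [B₀.hot * 3 - 62]
15. n9.mk = 2  [terminal]
16. n8.lim = 26  [B.hot * -2 + 40]
17. n8.idx = true  [true]
18. n10.tag = true  [B₀.hot > 22]
19. n10.lim = 9  [a.sig * -1 + 5]
20. n10.acc = -9  [B₁.lim - 35]
21. n11.mk = 21  [terminal]
22. n12.env = true  [terminal]
23. n10.mk = 20  [S.acc + S.lim + 20]
24. n6.lim = 17  [17]
25. n6.idx = true  [B₀.hot > 22]
26. n13.cnt = 17  [B.lim]
27. n14.val = 22  [22]
28. n14.mk = "qq"  ["qq"]
29. n15.fin = "pk"  [terminal]
30. n16.sig = 21  [terminal]
31. n17.lab = 27  [terminal]
32. n14.acc = 19  [len(C.mk) + 17]
33. n18.mk = -2  [terminal]
34. n20.lab = 17  [terminal]
35. n21.mk = 19  [terminal]
36. n19.hot = -3  [d.lab + f.mk - 39]
37. n19.wid = false  [d.lab > 17]
38. n19.acc = false  [d.lab == f.mk]
39. n19.lim = 16  [f.mk + d.lab - 20]
40. n13.depth = true  [A.wid == false]
41. n4.ok = true  [D.idx > -7]
42. n22.hot = 24  [S.mk * 2 - 22]
43. n23.lab = -8  [terminal]
44. n22.lim = 8  [d.lab + 16]
45. n22.idx = false  [B.hot > 24]
46. n1.hot = 4  [S.mk + B.lim - 27]
47. n1.wid = true  [D.ok == true]
48. n1.acc = false  [S.mk == B.lim]
49. n1.lim = 17  [S.mk * 2 - 29]
50. n24.lab = 14  [terminal]
51. n0.mk = 1  [d.lab - 13]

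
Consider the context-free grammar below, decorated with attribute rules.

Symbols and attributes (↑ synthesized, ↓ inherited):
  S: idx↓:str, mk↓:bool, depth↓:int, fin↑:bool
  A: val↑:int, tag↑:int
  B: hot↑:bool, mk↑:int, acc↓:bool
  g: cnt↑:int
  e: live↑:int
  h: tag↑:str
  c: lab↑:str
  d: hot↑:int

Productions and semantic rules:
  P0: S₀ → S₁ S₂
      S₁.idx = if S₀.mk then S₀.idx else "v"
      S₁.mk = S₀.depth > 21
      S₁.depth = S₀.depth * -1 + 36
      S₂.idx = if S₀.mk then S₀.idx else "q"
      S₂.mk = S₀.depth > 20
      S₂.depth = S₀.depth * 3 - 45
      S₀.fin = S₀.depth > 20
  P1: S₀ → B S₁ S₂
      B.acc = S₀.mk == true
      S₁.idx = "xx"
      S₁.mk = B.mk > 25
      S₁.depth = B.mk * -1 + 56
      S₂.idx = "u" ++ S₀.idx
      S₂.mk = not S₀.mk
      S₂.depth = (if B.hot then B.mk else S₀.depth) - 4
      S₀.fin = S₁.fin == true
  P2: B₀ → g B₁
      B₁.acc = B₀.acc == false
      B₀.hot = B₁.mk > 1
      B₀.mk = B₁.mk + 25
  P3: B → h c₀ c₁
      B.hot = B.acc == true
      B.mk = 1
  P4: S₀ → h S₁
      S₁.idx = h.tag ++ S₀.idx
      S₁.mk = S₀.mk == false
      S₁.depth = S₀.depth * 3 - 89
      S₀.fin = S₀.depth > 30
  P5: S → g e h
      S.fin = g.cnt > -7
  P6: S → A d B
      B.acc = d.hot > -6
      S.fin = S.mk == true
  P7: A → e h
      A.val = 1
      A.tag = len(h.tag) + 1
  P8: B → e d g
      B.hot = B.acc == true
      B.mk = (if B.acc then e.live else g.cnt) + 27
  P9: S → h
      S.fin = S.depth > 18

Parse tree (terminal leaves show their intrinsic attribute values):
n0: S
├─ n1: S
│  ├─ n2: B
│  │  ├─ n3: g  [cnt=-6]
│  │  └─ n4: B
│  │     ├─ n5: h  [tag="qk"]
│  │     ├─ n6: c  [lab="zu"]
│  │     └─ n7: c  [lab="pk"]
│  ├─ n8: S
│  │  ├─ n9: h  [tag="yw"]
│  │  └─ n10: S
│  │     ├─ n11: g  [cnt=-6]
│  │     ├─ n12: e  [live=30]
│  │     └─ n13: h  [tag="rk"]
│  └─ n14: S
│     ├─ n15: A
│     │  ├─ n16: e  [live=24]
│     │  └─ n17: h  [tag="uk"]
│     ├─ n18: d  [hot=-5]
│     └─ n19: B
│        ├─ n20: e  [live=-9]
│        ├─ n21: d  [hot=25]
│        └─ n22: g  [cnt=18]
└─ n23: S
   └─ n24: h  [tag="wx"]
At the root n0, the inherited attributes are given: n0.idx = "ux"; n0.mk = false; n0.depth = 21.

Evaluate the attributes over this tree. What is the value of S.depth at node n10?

1

1. n0.idx = "ux"  [given at root]
2. n0.mk = false  [given at root]
3. n0.depth = 21  [given at root]
4. n1.idx = "v"  [if S₀.mk then S₀.idx else "v"]
5. n1.mk = false  [S₀.depth > 21]
6. n1.depth = 15  [S₀.depth * -1 + 36]
7. n2.acc = false  [S₀.mk == true]
8. n3.cnt = -6  [terminal]
9. n4.acc = true  [B₀.acc == false]
10. n5.tag = "qk"  [terminal]
11. n6.lab = "zu"  [terminal]
12. n7.lab = "pk"  [terminal]
13. n4.hot = true  [B.acc == true]
14. n4.mk = 1  [1]
15. n2.hot = false  [B₁.mk > 1]
16. n2.mk = 26  [B₁.mk + 25]
17. n8.idx = "xx"  ["xx"]
18. n8.mk = true  [B.mk > 25]
19. n8.depth = 30  [B.mk * -1 + 56]
20. n9.tag = "yw"  [terminal]
21. n10.idx = "ywxx"  [h.tag ++ S₀.idx]
22. n10.mk = false  [S₀.mk == false]
23. n10.depth = 1  [S₀.depth * 3 - 89]
24. n11.cnt = -6  [terminal]
25. n12.live = 30  [terminal]
26. n13.tag = "rk"  [terminal]
27. n10.fin = true  [g.cnt > -7]
28. n8.fin = false  [S₀.depth > 30]
29. n14.idx = "uv"  ["u" ++ S₀.idx]
30. n14.mk = true  [not S₀.mk]
31. n14.depth = 11  [(if B.hot then B.mk else S₀.depth) - 4]
32. n16.live = 24  [terminal]
33. n17.tag = "uk"  [terminal]
34. n15.val = 1  [1]
35. n15.tag = 3  [len(h.tag) + 1]
36. n18.hot = -5  [terminal]
37. n19.acc = true  [d.hot > -6]
38. n20.live = -9  [terminal]
39. n21.hot = 25  [terminal]
40. n22.cnt = 18  [terminal]
41. n19.hot = true  [B.acc == true]
42. n19.mk = 18  [(if B.acc then e.live else g.cnt) + 27]
43. n14.fin = true  [S.mk == true]
44. n1.fin = false  [S₁.fin == true]
45. n23.idx = "q"  [if S₀.mk then S₀.idx else "q"]
46. n23.mk = true  [S₀.depth > 20]
47. n23.depth = 18  [S₀.depth * 3 - 45]
48. n24.tag = "wx"  [terminal]
49. n23.fin = false  [S.depth > 18]
50. n0.fin = true  [S₀.depth > 20]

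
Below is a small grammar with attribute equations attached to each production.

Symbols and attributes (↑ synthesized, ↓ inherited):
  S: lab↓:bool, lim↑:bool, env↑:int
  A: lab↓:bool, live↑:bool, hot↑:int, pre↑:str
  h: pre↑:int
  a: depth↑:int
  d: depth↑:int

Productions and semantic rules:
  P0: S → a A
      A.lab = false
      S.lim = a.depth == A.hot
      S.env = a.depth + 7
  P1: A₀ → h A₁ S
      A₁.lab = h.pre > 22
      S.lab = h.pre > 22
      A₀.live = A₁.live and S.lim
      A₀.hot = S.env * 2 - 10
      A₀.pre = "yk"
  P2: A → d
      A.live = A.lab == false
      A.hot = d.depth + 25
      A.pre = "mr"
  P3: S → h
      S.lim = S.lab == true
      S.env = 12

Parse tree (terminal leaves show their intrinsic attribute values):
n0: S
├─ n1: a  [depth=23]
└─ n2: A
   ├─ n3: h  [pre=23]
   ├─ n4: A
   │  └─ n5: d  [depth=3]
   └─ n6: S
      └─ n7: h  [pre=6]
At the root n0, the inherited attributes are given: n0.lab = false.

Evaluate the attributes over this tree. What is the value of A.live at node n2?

false

1. n0.lab = false  [given at root]
2. n1.depth = 23  [terminal]
3. n2.lab = false  [false]
4. n3.pre = 23  [terminal]
5. n4.lab = true  [h.pre > 22]
6. n5.depth = 3  [terminal]
7. n4.live = false  [A.lab == false]
8. n4.hot = 28  [d.depth + 25]
9. n4.pre = "mr"  ["mr"]
10. n6.lab = true  [h.pre > 22]
11. n7.pre = 6  [terminal]
12. n6.lim = true  [S.lab == true]
13. n6.env = 12  [12]
14. n2.live = false  [A₁.live and S.lim]
15. n2.hot = 14  [S.env * 2 - 10]
16. n2.pre = "yk"  ["yk"]
17. n0.lim = false  [a.depth == A.hot]
18. n0.env = 30  [a.depth + 7]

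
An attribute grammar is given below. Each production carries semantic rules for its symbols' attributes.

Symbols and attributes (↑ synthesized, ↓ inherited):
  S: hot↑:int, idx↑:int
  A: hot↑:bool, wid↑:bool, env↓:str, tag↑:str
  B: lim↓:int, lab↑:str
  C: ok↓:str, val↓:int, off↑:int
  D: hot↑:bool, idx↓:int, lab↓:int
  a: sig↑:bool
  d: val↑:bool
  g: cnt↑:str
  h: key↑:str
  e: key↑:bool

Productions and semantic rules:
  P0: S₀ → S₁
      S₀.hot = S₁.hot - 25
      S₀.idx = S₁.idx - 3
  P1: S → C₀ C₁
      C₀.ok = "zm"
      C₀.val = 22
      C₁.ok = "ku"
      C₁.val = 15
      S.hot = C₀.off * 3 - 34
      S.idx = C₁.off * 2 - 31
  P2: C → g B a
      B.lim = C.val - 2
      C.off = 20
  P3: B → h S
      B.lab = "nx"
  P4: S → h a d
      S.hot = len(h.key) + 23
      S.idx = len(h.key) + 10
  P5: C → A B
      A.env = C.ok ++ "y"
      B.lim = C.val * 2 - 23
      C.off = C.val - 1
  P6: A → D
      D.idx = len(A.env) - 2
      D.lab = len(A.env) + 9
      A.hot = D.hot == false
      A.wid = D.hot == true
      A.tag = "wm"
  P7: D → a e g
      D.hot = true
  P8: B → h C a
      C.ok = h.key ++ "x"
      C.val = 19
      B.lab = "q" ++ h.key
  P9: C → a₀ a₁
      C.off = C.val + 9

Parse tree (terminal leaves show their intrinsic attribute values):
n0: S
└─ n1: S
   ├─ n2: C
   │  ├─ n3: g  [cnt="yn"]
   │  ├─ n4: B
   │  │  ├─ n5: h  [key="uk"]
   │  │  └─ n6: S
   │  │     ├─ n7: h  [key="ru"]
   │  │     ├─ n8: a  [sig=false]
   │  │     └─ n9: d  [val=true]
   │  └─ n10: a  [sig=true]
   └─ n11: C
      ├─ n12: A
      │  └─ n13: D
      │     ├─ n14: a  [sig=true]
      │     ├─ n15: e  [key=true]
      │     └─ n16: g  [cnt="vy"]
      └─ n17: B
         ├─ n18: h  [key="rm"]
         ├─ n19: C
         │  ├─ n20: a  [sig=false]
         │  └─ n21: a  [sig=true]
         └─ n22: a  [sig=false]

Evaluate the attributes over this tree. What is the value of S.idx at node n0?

1. n2.ok = "zm"  ["zm"]
2. n2.val = 22  [22]
3. n3.cnt = "yn"  [terminal]
4. n4.lim = 20  [C.val - 2]
5. n5.key = "uk"  [terminal]
6. n7.key = "ru"  [terminal]
7. n8.sig = false  [terminal]
8. n9.val = true  [terminal]
9. n6.hot = 25  [len(h.key) + 23]
10. n6.idx = 12  [len(h.key) + 10]
11. n4.lab = "nx"  ["nx"]
12. n10.sig = true  [terminal]
13. n2.off = 20  [20]
14. n11.ok = "ku"  ["ku"]
15. n11.val = 15  [15]
16. n12.env = "kuy"  [C.ok ++ "y"]
17. n13.idx = 1  [len(A.env) - 2]
18. n13.lab = 12  [len(A.env) + 9]
19. n14.sig = true  [terminal]
20. n15.key = true  [terminal]
21. n16.cnt = "vy"  [terminal]
22. n13.hot = true  [true]
23. n12.hot = false  [D.hot == false]
24. n12.wid = true  [D.hot == true]
25. n12.tag = "wm"  ["wm"]
26. n17.lim = 7  [C.val * 2 - 23]
27. n18.key = "rm"  [terminal]
28. n19.ok = "rmx"  [h.key ++ "x"]
29. n19.val = 19  [19]
30. n20.sig = false  [terminal]
31. n21.sig = true  [terminal]
32. n19.off = 28  [C.val + 9]
33. n22.sig = false  [terminal]
34. n17.lab = "qrm"  ["q" ++ h.key]
35. n11.off = 14  [C.val - 1]
36. n1.hot = 26  [C₀.off * 3 - 34]
37. n1.idx = -3  [C₁.off * 2 - 31]
38. n0.hot = 1  [S₁.hot - 25]
39. n0.idx = -6  [S₁.idx - 3]

-6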